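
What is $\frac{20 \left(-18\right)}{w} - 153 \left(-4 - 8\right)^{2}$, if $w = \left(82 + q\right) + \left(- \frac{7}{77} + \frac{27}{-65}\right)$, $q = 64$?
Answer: $- \frac{191016858}{8669} \approx -22034.0$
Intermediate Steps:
$w = \frac{104028}{715}$ ($w = \left(82 + 64\right) + \left(- \frac{7}{77} + \frac{27}{-65}\right) = 146 + \left(\left(-7\right) \frac{1}{77} + 27 \left(- \frac{1}{65}\right)\right) = 146 - \frac{362}{715} = \frac{104028}{715} \approx 145.49$)
$\frac{20 \left(-18\right)}{w} - 153 \left(-4 - 8\right)^{2} = \frac{20 \left(-18\right)}{\frac{104028}{715}} - 153 \left(-4 - 8\right)^{2} = \left(-360\right) \frac{715}{104028} - 153 \left(-12\right)^{2} = - \frac{21450}{8669} - 22032 = - \frac{191016858}{8669}$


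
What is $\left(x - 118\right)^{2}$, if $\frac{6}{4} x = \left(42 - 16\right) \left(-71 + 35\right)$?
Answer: $550564$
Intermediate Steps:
$x = -624$ ($x = \frac{2 \left(42 - 16\right) \left(-71 + 35\right)}{3} = \frac{2 \left(42 + \left(-20 + 4\right)\right) \left(-36\right)}{3} = \frac{2 \left(42 - 16\right) \left(-36\right)}{3} = \frac{2 \cdot 26 \left(-36\right)}{3} = \frac{2}{3} \left(-936\right) = -624$)
$\left(x - 118\right)^{2} = \left(-624 - 118\right)^{2} = \left(-742\right)^{2} = 550564$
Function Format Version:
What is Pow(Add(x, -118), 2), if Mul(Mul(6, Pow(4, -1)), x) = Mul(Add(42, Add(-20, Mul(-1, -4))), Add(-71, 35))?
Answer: 550564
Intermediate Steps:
x = -624 (x = Mul(Rational(2, 3), Mul(Add(42, Add(-20, Mul(-1, -4))), Add(-71, 35))) = Mul(Rational(2, 3), Mul(Add(42, Add(-20, 4)), -36)) = Mul(Rational(2, 3), Mul(Add(42, -16), -36)) = Mul(Rational(2, 3), Mul(26, -36)) = Mul(Rational(2, 3), -936) = -624)
Pow(Add(x, -118), 2) = Pow(Add(-624, -118), 2) = Pow(-742, 2) = 550564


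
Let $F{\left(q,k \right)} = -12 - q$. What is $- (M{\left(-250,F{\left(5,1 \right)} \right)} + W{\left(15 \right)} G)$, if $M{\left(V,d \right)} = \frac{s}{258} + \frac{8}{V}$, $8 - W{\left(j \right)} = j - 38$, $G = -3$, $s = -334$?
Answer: $\frac{1521016}{16125} \approx 94.327$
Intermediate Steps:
$W{\left(j \right)} = 46 - j$ ($W{\left(j \right)} = 8 - \left(j - 38\right) = 8 - \left(-38 + j\right) = 46 - j$)
$M{\left(V,d \right)} = - \frac{167}{129} + \frac{8}{V}$ ($M{\left(V,d \right)} = - \frac{334}{258} + \frac{8}{V} = \left(-334\right) \frac{1}{258} + \frac{8}{V} = - \frac{167}{129} + \frac{8}{V}$)
$- (M{\left(-250,F{\left(5,1 \right)} \right)} + W{\left(15 \right)} G) = - (\left(- \frac{167}{129} + \frac{8}{-250}\right) + \left(46 - 15\right) \left(-3\right)) = - (\left(- \frac{167}{129} + 8 \left(- \frac{1}{250}\right)\right) + \left(46 - 15\right) \left(-3\right)) = - (\left(- \frac{167}{129} - \frac{4}{125}\right) + 31 \left(-3\right)) = - (- \frac{21391}{16125} - 93) = \left(-1\right) \left(- \frac{1521016}{16125}\right) = \frac{1521016}{16125}$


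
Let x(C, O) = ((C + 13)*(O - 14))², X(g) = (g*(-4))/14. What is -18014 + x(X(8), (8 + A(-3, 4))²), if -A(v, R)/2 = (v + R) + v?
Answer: 94179814/49 ≈ 1.9220e+6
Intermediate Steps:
A(v, R) = -4*v - 2*R (A(v, R) = -2*((v + R) + v) = -2*((R + v) + v) = -2*(R + 2*v) = -4*v - 2*R)
X(g) = -2*g/7 (X(g) = -4*g*(1/14) = -2*g/7)
x(C, O) = (-14 + O)²*(13 + C)² (x(C, O) = ((13 + C)*(-14 + O))² = ((-14 + O)*(13 + C))² = (-14 + O)²*(13 + C)²)
-18014 + x(X(8), (8 + A(-3, 4))²) = -18014 + (-14 + (8 + (-4*(-3) - 2*4))²)²*(13 - 2/7*8)² = -18014 + (-14 + (8 + (12 - 8))²)²*(13 - 16/7)² = -18014 + (-14 + (8 + 4)²)²*(75/7)² = -18014 + (-14 + 12²)²*(5625/49) = -18014 + (-14 + 144)²*(5625/49) = -18014 + 130²*(5625/49) = -18014 + 16900*(5625/49) = -18014 + 95062500/49 = 94179814/49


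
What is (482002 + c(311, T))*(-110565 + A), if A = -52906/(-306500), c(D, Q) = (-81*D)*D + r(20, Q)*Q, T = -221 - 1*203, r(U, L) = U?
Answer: 124723173934481563/153250 ≈ 8.1385e+11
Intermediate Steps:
T = -424 (T = -221 - 203 = -424)
c(D, Q) = -81*D² + 20*Q (c(D, Q) = (-81*D)*D + 20*Q = -81*D² + 20*Q)
A = 26453/153250 (A = -52906*(-1/306500) = 26453/153250 ≈ 0.17261)
(482002 + c(311, T))*(-110565 + A) = (482002 + (-81*311² + 20*(-424)))*(-110565 + 26453/153250) = (482002 + (-81*96721 - 8480))*(-16944059797/153250) = (482002 + (-7834401 - 8480))*(-16944059797/153250) = (482002 - 7842881)*(-16944059797/153250) = -7360879*(-16944059797/153250) = 124723173934481563/153250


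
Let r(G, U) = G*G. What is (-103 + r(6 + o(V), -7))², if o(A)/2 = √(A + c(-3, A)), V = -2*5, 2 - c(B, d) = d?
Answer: 4633 - 2832*√2 ≈ 627.95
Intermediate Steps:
c(B, d) = 2 - d
V = -10
o(A) = 2*√2 (o(A) = 2*√(A + (2 - A)) = 2*√2)
r(G, U) = G²
(-103 + r(6 + o(V), -7))² = (-103 + (6 + 2*√2)²)²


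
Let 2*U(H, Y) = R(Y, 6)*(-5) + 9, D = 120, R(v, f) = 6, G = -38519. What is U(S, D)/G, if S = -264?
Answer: 21/77038 ≈ 0.00027259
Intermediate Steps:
U(H, Y) = -21/2 (U(H, Y) = (6*(-5) + 9)/2 = (-30 + 9)/2 = (1/2)*(-21) = -21/2)
U(S, D)/G = -21/2/(-38519) = -21/2*(-1/38519) = 21/77038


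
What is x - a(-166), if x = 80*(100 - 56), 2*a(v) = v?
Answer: 3603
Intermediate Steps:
a(v) = v/2
x = 3520 (x = 80*44 = 3520)
x - a(-166) = 3520 - (-166)/2 = 3520 - 1*(-83) = 3520 + 83 = 3603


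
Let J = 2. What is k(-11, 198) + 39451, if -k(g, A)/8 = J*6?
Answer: 39355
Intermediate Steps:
k(g, A) = -96 (k(g, A) = -16*6 = -8*12 = -96)
k(-11, 198) + 39451 = -96 + 39451 = 39355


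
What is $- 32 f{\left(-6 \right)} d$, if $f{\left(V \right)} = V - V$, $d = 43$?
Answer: $0$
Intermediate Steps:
$f{\left(V \right)} = 0$
$- 32 f{\left(-6 \right)} d = \left(-32\right) 0 \cdot 43 = 0 \cdot 43 = 0$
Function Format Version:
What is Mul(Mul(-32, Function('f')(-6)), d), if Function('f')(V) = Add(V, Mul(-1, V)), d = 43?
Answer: 0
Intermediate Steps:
Function('f')(V) = 0
Mul(Mul(-32, Function('f')(-6)), d) = Mul(Mul(-32, 0), 43) = Mul(0, 43) = 0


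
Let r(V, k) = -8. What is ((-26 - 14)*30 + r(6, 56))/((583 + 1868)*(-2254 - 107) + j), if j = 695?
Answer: 302/1446529 ≈ 0.00020878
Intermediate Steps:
((-26 - 14)*30 + r(6, 56))/((583 + 1868)*(-2254 - 107) + j) = ((-26 - 14)*30 - 8)/((583 + 1868)*(-2254 - 107) + 695) = (-40*30 - 8)/(2451*(-2361) + 695) = (-1200 - 8)/(-5786811 + 695) = -1208/(-5786116) = -1208*(-1/5786116) = 302/1446529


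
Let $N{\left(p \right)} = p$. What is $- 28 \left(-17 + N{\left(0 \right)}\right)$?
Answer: $476$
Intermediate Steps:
$- 28 \left(-17 + N{\left(0 \right)}\right) = - 28 \left(-17 + 0\right) = \left(-28\right) \left(-17\right) = 476$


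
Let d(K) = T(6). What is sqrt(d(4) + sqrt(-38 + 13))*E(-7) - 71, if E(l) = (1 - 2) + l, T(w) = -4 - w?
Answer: -71 - 8*sqrt(-10 + 5*I) ≈ -77.146 - 26.034*I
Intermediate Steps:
E(l) = -1 + l
d(K) = -10 (d(K) = -4 - 1*6 = -4 - 6 = -10)
sqrt(d(4) + sqrt(-38 + 13))*E(-7) - 71 = sqrt(-10 + sqrt(-38 + 13))*(-1 - 7) - 71 = sqrt(-10 + sqrt(-25))*(-8) - 71 = sqrt(-10 + 5*I)*(-8) - 71 = -8*sqrt(-10 + 5*I) - 71 = -71 - 8*sqrt(-10 + 5*I)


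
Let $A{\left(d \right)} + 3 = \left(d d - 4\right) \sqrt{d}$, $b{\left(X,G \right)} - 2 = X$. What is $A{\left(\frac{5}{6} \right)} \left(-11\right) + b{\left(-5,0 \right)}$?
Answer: $30 + \frac{1309 \sqrt{30}}{216} \approx 63.193$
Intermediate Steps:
$b{\left(X,G \right)} = 2 + X$
$A{\left(d \right)} = -3 + \sqrt{d} \left(-4 + d^{2}\right)$ ($A{\left(d \right)} = -3 + \left(d d - 4\right) \sqrt{d} = -3 + \left(d^{2} - 4\right) \sqrt{d} = -3 + \left(-4 + d^{2}\right) \sqrt{d} = -3 + \sqrt{d} \left(-4 + d^{2}\right)$)
$A{\left(\frac{5}{6} \right)} \left(-11\right) + b{\left(-5,0 \right)} = \left(-3 + \left(\frac{5}{6}\right)^{\frac{5}{2}} - 4 \sqrt{\frac{5}{6}}\right) \left(-11\right) + \left(2 - 5\right) = \left(-3 + \left(5 \cdot \frac{1}{6}\right)^{\frac{5}{2}} - 4 \sqrt{5 \cdot \frac{1}{6}}\right) \left(-11\right) - 3 = \left(-3 + \left(\frac{5}{6}\right)^{\frac{5}{2}} - 4 \sqrt{\frac{5}{6}}\right) \left(-11\right) - 3 = \left(-3 + \frac{25 \sqrt{30}}{216} - 4 \frac{\sqrt{30}}{6}\right) \left(-11\right) - 3 = \left(-3 + \frac{25 \sqrt{30}}{216} - \frac{2 \sqrt{30}}{3}\right) \left(-11\right) - 3 = \left(-3 - \frac{119 \sqrt{30}}{216}\right) \left(-11\right) - 3 = \left(33 + \frac{1309 \sqrt{30}}{216}\right) - 3 = 30 + \frac{1309 \sqrt{30}}{216}$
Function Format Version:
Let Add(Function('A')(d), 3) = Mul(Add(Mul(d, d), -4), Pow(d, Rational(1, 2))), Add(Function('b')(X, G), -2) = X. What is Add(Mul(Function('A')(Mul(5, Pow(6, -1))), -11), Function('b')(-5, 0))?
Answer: Add(30, Mul(Rational(1309, 216), Pow(30, Rational(1, 2)))) ≈ 63.193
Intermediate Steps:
Function('b')(X, G) = Add(2, X)
Function('A')(d) = Add(-3, Mul(Pow(d, Rational(1, 2)), Add(-4, Pow(d, 2)))) (Function('A')(d) = Add(-3, Mul(Add(Mul(d, d), -4), Pow(d, Rational(1, 2)))) = Add(-3, Mul(Add(Pow(d, 2), -4), Pow(d, Rational(1, 2)))) = Add(-3, Mul(Add(-4, Pow(d, 2)), Pow(d, Rational(1, 2)))) = Add(-3, Mul(Pow(d, Rational(1, 2)), Add(-4, Pow(d, 2)))))
Add(Mul(Function('A')(Mul(5, Pow(6, -1))), -11), Function('b')(-5, 0)) = Add(Mul(Add(-3, Pow(Mul(5, Pow(6, -1)), Rational(5, 2)), Mul(-4, Pow(Mul(5, Pow(6, -1)), Rational(1, 2)))), -11), Add(2, -5)) = Add(Mul(Add(-3, Pow(Mul(5, Rational(1, 6)), Rational(5, 2)), Mul(-4, Pow(Mul(5, Rational(1, 6)), Rational(1, 2)))), -11), -3) = Add(Mul(Add(-3, Pow(Rational(5, 6), Rational(5, 2)), Mul(-4, Pow(Rational(5, 6), Rational(1, 2)))), -11), -3) = Add(Mul(Add(-3, Mul(Rational(25, 216), Pow(30, Rational(1, 2))), Mul(-4, Mul(Rational(1, 6), Pow(30, Rational(1, 2))))), -11), -3) = Add(Mul(Add(-3, Mul(Rational(25, 216), Pow(30, Rational(1, 2))), Mul(Rational(-2, 3), Pow(30, Rational(1, 2)))), -11), -3) = Add(Mul(Add(-3, Mul(Rational(-119, 216), Pow(30, Rational(1, 2)))), -11), -3) = Add(Add(33, Mul(Rational(1309, 216), Pow(30, Rational(1, 2)))), -3) = Add(30, Mul(Rational(1309, 216), Pow(30, Rational(1, 2))))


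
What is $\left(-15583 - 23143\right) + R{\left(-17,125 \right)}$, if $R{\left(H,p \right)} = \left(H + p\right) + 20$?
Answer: $-38598$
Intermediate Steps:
$R{\left(H,p \right)} = 20 + H + p$
$\left(-15583 - 23143\right) + R{\left(-17,125 \right)} = \left(-15583 - 23143\right) + \left(20 - 17 + 125\right) = -38726 + 128 = -38598$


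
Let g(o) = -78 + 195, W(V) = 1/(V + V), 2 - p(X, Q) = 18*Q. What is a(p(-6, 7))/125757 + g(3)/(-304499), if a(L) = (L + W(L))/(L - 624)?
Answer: -1367552361/3571383886048 ≈ -0.00038292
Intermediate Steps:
p(X, Q) = 2 - 18*Q
W(V) = 1/(2*V)
a(L) = (L + 1/(2*L))/(-624 + L) (a(L) = (L + 1/(2*L))/(L - 624) = (L + 1/(2*L))/(-624 + L))
g(o) = 117
a(p(-6, 7))/125757 + g(3)/(-304499) = ((1/2 + (2 - 18*7)**2)/((2 - 18*7)*(-624 + (2 - 18*7))))/125757 + 117/(-304499) = ((1/2 + (2 - 126)**2)/((2 - 126)*(-624 + (2 - 126))))*(1/125757) + 117*(-1/304499) = ((1/2 + (-124)**2)/((-124)*(-624 - 124)))*(1/125757) - 9/23423 = -1/124*(1/2 + 15376)/(-748)*(1/125757) - 9/23423 = -1/124*(-1/748)*30753/2*(1/125757) - 9/23423 = (1809/10912)*(1/125757) - 9/23423 = 201/152473376 - 9/23423 = -1367552361/3571383886048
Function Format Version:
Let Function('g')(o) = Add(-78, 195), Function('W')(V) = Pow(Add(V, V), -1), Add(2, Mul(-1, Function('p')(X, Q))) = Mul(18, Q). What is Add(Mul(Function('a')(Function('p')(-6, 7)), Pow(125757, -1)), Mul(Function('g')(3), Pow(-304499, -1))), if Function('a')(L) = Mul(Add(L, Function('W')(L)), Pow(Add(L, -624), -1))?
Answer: Rational(-1367552361, 3571383886048) ≈ -0.00038292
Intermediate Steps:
Function('p')(X, Q) = Add(2, Mul(-18, Q)) (Function('p')(X, Q) = Add(2, Mul(-1, Mul(18, Q))) = Add(2, Mul(-18, Q)))
Function('W')(V) = Mul(Rational(1, 2), Pow(V, -1)) (Function('W')(V) = Pow(Mul(2, V), -1) = Mul(Rational(1, 2), Pow(V, -1)))
Function('a')(L) = Mul(Pow(Add(-624, L), -1), Add(L, Mul(Rational(1, 2), Pow(L, -1)))) (Function('a')(L) = Mul(Add(L, Mul(Rational(1, 2), Pow(L, -1))), Pow(Add(L, -624), -1)) = Mul(Add(L, Mul(Rational(1, 2), Pow(L, -1))), Pow(Add(-624, L), -1)) = Mul(Pow(Add(-624, L), -1), Add(L, Mul(Rational(1, 2), Pow(L, -1)))))
Function('g')(o) = 117
Add(Mul(Function('a')(Function('p')(-6, 7)), Pow(125757, -1)), Mul(Function('g')(3), Pow(-304499, -1))) = Add(Mul(Mul(Pow(Add(2, Mul(-18, 7)), -1), Pow(Add(-624, Add(2, Mul(-18, 7))), -1), Add(Rational(1, 2), Pow(Add(2, Mul(-18, 7)), 2))), Pow(125757, -1)), Mul(117, Pow(-304499, -1))) = Add(Mul(Mul(Pow(Add(2, -126), -1), Pow(Add(-624, Add(2, -126)), -1), Add(Rational(1, 2), Pow(Add(2, -126), 2))), Rational(1, 125757)), Mul(117, Rational(-1, 304499))) = Add(Mul(Mul(Pow(-124, -1), Pow(Add(-624, -124), -1), Add(Rational(1, 2), Pow(-124, 2))), Rational(1, 125757)), Rational(-9, 23423)) = Add(Mul(Mul(Rational(-1, 124), Pow(-748, -1), Add(Rational(1, 2), 15376)), Rational(1, 125757)), Rational(-9, 23423)) = Add(Mul(Mul(Rational(-1, 124), Rational(-1, 748), Rational(30753, 2)), Rational(1, 125757)), Rational(-9, 23423)) = Add(Mul(Rational(1809, 10912), Rational(1, 125757)), Rational(-9, 23423)) = Add(Rational(201, 152473376), Rational(-9, 23423)) = Rational(-1367552361, 3571383886048)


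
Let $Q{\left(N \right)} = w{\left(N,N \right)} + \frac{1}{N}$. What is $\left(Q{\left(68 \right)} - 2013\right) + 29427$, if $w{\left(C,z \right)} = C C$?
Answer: $\frac{2178585}{68} \approx 32038.0$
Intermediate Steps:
$w{\left(C,z \right)} = C^{2}$
$Q{\left(N \right)} = \frac{1}{N} + N^{2}$ ($Q{\left(N \right)} = N^{2} + \frac{1}{N} = \frac{1}{N} + N^{2}$)
$\left(Q{\left(68 \right)} - 2013\right) + 29427 = \left(\frac{1 + 68^{3}}{68} - 2013\right) + 29427 = \left(\frac{1 + 314432}{68} - 2013\right) + 29427 = \left(\frac{1}{68} \cdot 314433 - 2013\right) + 29427 = \left(\frac{314433}{68} - 2013\right) + 29427 = \frac{177549}{68} + 29427 = \frac{2178585}{68}$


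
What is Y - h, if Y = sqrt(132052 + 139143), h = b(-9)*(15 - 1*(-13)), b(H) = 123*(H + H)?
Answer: 61992 + sqrt(271195) ≈ 62513.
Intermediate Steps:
b(H) = 246*H (b(H) = 123*(2*H) = 246*H)
h = -61992 (h = (246*(-9))*(15 - 1*(-13)) = -2214*(15 + 13) = -2214*28 = -61992)
Y = sqrt(271195) ≈ 520.76
Y - h = sqrt(271195) - 1*(-61992) = sqrt(271195) + 61992 = 61992 + sqrt(271195)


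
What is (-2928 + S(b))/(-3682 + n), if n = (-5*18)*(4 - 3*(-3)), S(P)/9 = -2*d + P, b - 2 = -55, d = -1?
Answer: 3387/4852 ≈ 0.69806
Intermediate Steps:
b = -53 (b = 2 - 55 = -53)
S(P) = 18 + 9*P (S(P) = 9*(-2*(-1) + P) = 9*(2 + P) = 18 + 9*P)
n = -1170 (n = -90*(4 + 9) = -90*13 = -1170)
(-2928 + S(b))/(-3682 + n) = (-2928 + (18 + 9*(-53)))/(-3682 - 1170) = (-2928 + (18 - 477))/(-4852) = (-2928 - 459)*(-1/4852) = -3387*(-1/4852) = 3387/4852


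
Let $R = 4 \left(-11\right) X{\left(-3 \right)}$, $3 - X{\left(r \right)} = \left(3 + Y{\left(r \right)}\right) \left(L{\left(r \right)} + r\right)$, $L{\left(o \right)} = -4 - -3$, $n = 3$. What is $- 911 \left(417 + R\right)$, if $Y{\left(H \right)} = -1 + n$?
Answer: $542045$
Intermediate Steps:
$L{\left(o \right)} = -1$ ($L{\left(o \right)} = -4 + 3 = -1$)
$Y{\left(H \right)} = 2$ ($Y{\left(H \right)} = -1 + 3 = 2$)
$X{\left(r \right)} = 8 - 5 r$ ($X{\left(r \right)} = 3 - \left(3 + 2\right) \left(-1 + r\right) = 3 - 5 \left(-1 + r\right) = 3 - \left(-5 + 5 r\right) = 8 - 5 r$)
$R = -1012$ ($R = 4 \left(-11\right) \left(8 - -15\right) = - 44 \left(8 + 15\right) = \left(-44\right) 23 = -1012$)
$- 911 \left(417 + R\right) = - 911 \left(417 - 1012\right) = \left(-911\right) \left(-595\right) = 542045$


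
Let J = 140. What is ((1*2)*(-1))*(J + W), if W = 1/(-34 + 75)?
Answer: -11482/41 ≈ -280.05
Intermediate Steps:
W = 1/41 ≈ 0.024390
((1*2)*(-1))*(J + W) = ((1*2)*(-1))*(140 + 1/41) = (2*(-1))*(5741/41) = -2*5741/41 = -11482/41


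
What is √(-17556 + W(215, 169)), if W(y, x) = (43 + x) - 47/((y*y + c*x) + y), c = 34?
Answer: I*√47234280821766/52186 ≈ 131.7*I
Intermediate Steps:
W(y, x) = 43 + x - 47/(y + y² + 34*x) (W(y, x) = (43 + x) - 47/((y*y + 34*x) + y) = (43 + x) - 47/((y² + 34*x) + y) = (43 + x) - 47/(y + y² + 34*x) = 43 + x - 47/(y + y² + 34*x))
√(-17556 + W(215, 169)) = √(-17556 + (-47 + 34*169² + 43*215 + 43*215² + 1462*169 + 169*215 + 169*215²)/(215 + 215² + 34*169)) = √(-17556 + (-47 + 34*28561 + 9245 + 43*46225 + 247078 + 36335 + 169*46225)/(215 + 46225 + 5746)) = √(-17556 + (-47 + 971074 + 9245 + 1987675 + 247078 + 36335 + 7812025)/52186) = √(-17556 + (1/52186)*11063385) = √(-17556 + 11063385/52186) = √(-905114031/52186) = I*√47234280821766/52186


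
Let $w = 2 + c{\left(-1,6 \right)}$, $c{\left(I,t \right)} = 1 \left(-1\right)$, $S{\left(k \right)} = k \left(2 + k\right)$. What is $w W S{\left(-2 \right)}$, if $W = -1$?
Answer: $0$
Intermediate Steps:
$c{\left(I,t \right)} = -1$
$w = 1$ ($w = 2 - 1 = 1$)
$w W S{\left(-2 \right)} = 1 \left(-1\right) \left(- 2 \left(2 - 2\right)\right) = - \left(-2\right) 0 = \left(-1\right) 0 = 0$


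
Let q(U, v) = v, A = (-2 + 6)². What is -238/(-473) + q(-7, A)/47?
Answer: 18754/22231 ≈ 0.84360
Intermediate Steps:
A = 16 (A = 4² = 16)
-238/(-473) + q(-7, A)/47 = -238/(-473) + 16/47 = -238*(-1/473) + 16*(1/47) = 238/473 + 16/47 = 18754/22231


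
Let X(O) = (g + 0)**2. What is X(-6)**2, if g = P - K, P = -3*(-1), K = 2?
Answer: 1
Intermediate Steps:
P = 3
g = 1 (g = 3 - 1*2 = 3 - 2 = 1)
X(O) = 1 (X(O) = (1 + 0)**2 = 1**2 = 1)
X(-6)**2 = 1**2 = 1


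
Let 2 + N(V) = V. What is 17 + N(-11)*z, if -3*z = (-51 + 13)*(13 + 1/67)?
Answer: -427351/201 ≈ -2126.1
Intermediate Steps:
N(V) = -2 + V
z = 33136/201 (z = -(-51 + 13)*(13 + 1/67)/3 = -(-38)*(13 + 1/67)/3 = -(-38)*872/(3*67) = -1/3*(-33136/67) = 33136/201 ≈ 164.86)
17 + N(-11)*z = 17 + (-2 - 11)*(33136/201) = 17 - 13*33136/201 = 17 - 430768/201 = -427351/201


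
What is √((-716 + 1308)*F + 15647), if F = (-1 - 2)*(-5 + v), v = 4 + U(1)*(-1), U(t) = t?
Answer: √19199 ≈ 138.56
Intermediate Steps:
v = 3 (v = 4 + 1*(-1) = 4 - 1 = 3)
F = 6 (F = (-1 - 2)*(-5 + 3) = -3*(-2) = 6)
√((-716 + 1308)*F + 15647) = √((-716 + 1308)*6 + 15647) = √(592*6 + 15647) = √(3552 + 15647) = √19199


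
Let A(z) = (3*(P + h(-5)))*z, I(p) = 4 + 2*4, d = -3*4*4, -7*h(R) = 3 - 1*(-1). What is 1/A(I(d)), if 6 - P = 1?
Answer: 7/1116 ≈ 0.0062724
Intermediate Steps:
P = 5 (P = 6 - 1*1 = 6 - 1 = 5)
h(R) = -4/7 (h(R) = -(3 - 1*(-1))/7 = -(3 + 1)/7 = -⅐*4 = -4/7)
d = -48 (d = -12*4 = -48)
I(p) = 12 (I(p) = 4 + 8 = 12)
A(z) = 93*z/7 (A(z) = (3*(5 - 4/7))*z = (3*(31/7))*z = 93*z/7)
1/A(I(d)) = 1/((93/7)*12) = 1/(1116/7) = 7/1116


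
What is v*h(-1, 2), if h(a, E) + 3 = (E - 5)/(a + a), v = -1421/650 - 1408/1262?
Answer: 4062753/820300 ≈ 4.9528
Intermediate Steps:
v = -1354251/410150 (v = -1421*1/650 - 1408*1/1262 = -1421/650 - 704/631 = -1354251/410150 ≈ -3.3018)
h(a, E) = -3 + (-5 + E)/(2*a) (h(a, E) = -3 + (E - 5)/(a + a) = -3 + (-5 + E)/((2*a)) = -3 + (-5 + E)*(1/(2*a)) = -3 + (-5 + E)/(2*a))
v*h(-1, 2) = -1354251*(-5 + 2 - 6*(-1))/(820300*(-1)) = -1354251*(-1)*(-5 + 2 + 6)/820300 = -1354251*(-1)*3/820300 = -1354251/410150*(-3/2) = 4062753/820300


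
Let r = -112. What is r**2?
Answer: 12544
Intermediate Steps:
r**2 = (-112)**2 = 12544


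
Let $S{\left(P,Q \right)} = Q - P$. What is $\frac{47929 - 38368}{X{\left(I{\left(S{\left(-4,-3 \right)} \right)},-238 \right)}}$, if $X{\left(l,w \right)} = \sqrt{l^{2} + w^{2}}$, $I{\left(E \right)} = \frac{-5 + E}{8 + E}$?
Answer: $\frac{86049 \sqrt{1147045}}{2294090} \approx 40.172$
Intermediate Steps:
$I{\left(E \right)} = \frac{-5 + E}{8 + E}$
$\frac{47929 - 38368}{X{\left(I{\left(S{\left(-4,-3 \right)} \right)},-238 \right)}} = \frac{47929 - 38368}{\sqrt{\left(\frac{-5 - -1}{8 - -1}\right)^{2} + \left(-238\right)^{2}}} = \frac{47929 - 38368}{\sqrt{\left(\frac{-5 + \left(-3 + 4\right)}{8 + \left(-3 + 4\right)}\right)^{2} + 56644}} = \frac{9561}{\sqrt{\left(\frac{-5 + 1}{8 + 1}\right)^{2} + 56644}} = \frac{9561}{\sqrt{\left(\frac{1}{9} \left(-4\right)\right)^{2} + 56644}} = \frac{9561}{\sqrt{\left(- \frac{4}{9}\right)^{2} + 56644}} = \frac{9561}{\sqrt{\frac{16}{81} + 56644}} = \frac{9561}{\sqrt{\frac{4588180}{81}}} = \frac{9561}{\frac{2}{9} \sqrt{1147045}} = 9561 \frac{9 \sqrt{1147045}}{2294090} = \frac{86049 \sqrt{1147045}}{2294090}$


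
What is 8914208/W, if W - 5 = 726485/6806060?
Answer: 12134126900096/6951357 ≈ 1.7456e+6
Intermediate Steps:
W = 6951357/1361212 (W = 5 + 726485/6806060 = 5 + 726485*(1/6806060) = 5 + 145297/1361212 = 6951357/1361212 ≈ 5.1067)
8914208/W = 8914208/(6951357/1361212) = 8914208*(1361212/6951357) = 12134126900096/6951357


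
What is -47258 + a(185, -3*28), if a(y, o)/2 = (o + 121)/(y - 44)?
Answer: -6663304/141 ≈ -47258.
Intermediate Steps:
a(y, o) = 2*(121 + o)/(-44 + y) (a(y, o) = 2*((o + 121)/(y - 44)) = 2*((121 + o)/(-44 + y)) = 2*(121 + o)/(-44 + y))
-47258 + a(185, -3*28) = -47258 + 2*(121 - 3*28)/(-44 + 185) = -47258 + 2*(121 - 84)/141 = -47258 + 2*(1/141)*37 = -47258 + 74/141 = -6663304/141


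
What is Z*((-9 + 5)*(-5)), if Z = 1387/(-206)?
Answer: -13870/103 ≈ -134.66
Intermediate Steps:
Z = -1387/206 (Z = 1387*(-1/206) = -1387/206 ≈ -6.7330)
Z*((-9 + 5)*(-5)) = -1387*(-9 + 5)*(-5)/206 = -(-2774)*(-5)/103 = -1387/206*20 = -13870/103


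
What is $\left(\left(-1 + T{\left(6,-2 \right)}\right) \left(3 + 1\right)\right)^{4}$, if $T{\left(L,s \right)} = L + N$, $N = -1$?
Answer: $65536$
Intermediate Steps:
$T{\left(L,s \right)} = -1 + L$ ($T{\left(L,s \right)} = L - 1 = -1 + L$)
$\left(\left(-1 + T{\left(6,-2 \right)}\right) \left(3 + 1\right)\right)^{4} = \left(\left(-1 + \left(-1 + 6\right)\right) \left(3 + 1\right)\right)^{4} = \left(\left(-1 + 5\right) 4\right)^{4} = \left(4 \cdot 4\right)^{4} = 16^{4} = 65536$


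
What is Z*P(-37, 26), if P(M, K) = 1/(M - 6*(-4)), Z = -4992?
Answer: 384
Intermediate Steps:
P(M, K) = 1/(24 + M) (P(M, K) = 1/(M - 1*(-24)) = 1/(M + 24) = 1/(24 + M))
Z*P(-37, 26) = -4992/(24 - 37) = -4992/(-13) = -4992*(-1/13) = 384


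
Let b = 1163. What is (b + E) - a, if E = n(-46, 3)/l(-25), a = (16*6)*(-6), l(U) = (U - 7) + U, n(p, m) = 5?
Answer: 99118/57 ≈ 1738.9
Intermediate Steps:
l(U) = -7 + 2*U (l(U) = (-7 + U) + U = -7 + 2*U)
a = -576 (a = 96*(-6) = -576)
E = -5/57 (E = 5/(-7 + 2*(-25)) = 5/(-7 - 50) = 5/(-57) = 5*(-1/57) = -5/57 ≈ -0.087719)
(b + E) - a = (1163 - 5/57) - 1*(-576) = 66286/57 + 576 = 99118/57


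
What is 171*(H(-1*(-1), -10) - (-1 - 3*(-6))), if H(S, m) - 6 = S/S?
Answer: -1710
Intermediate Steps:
H(S, m) = 7 (H(S, m) = 6 + S/S = 6 + 1 = 7)
171*(H(-1*(-1), -10) - (-1 - 3*(-6))) = 171*(7 - (-1 - 3*(-6))) = 171*(7 - (-1 + 18)) = 171*(7 - 1*17) = 171*(7 - 17) = 171*(-10) = -1710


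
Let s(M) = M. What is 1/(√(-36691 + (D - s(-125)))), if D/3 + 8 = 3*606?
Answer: -I*√1946/7784 ≈ -0.0056672*I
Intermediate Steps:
D = 5430 (D = -24 + 3*(3*606) = -24 + 3*1818 = -24 + 5454 = 5430)
1/(√(-36691 + (D - s(-125)))) = 1/(√(-36691 + (5430 - 1*(-125)))) = 1/(√(-36691 + (5430 + 125))) = 1/(√(-36691 + 5555)) = 1/(√(-31136)) = 1/(4*I*√1946) = -I*√1946/7784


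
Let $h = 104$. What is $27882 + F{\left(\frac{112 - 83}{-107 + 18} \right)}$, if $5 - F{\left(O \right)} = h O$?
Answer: $\frac{2484959}{89} \approx 27921.0$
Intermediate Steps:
$F{\left(O \right)} = 5 - 104 O$
$27882 + F{\left(\frac{112 - 83}{-107 + 18} \right)} = 27882 - \left(-5 + 104 \frac{112 - 83}{-107 + 18}\right) = 27882 - \left(-5 + 104 \frac{29}{-89}\right) = 27882 - \left(-5 + 104 \cdot 29 \left(- \frac{1}{89}\right)\right) = 27882 + \left(5 - - \frac{3016}{89}\right) = 27882 + \left(5 + \frac{3016}{89}\right) = 27882 + \frac{3461}{89} = \frac{2484959}{89}$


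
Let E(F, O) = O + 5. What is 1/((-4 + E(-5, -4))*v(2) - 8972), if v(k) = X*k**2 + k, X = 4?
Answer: -1/9026 ≈ -0.00011079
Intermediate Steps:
E(F, O) = 5 + O
v(k) = k + 4*k**2 (v(k) = 4*k**2 + k = k + 4*k**2)
1/((-4 + E(-5, -4))*v(2) - 8972) = 1/((-4 + (5 - 4))*(2*(1 + 4*2)) - 8972) = 1/((-4 + 1)*(2*(1 + 8)) - 8972) = 1/(-6*9 - 8972) = 1/(-3*18 - 8972) = 1/(-54 - 8972) = 1/(-9026) = -1/9026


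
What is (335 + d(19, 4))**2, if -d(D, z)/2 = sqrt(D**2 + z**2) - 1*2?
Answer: 116429 - 1356*sqrt(377) ≈ 90100.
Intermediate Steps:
d(D, z) = 4 - 2*sqrt(D**2 + z**2) (d(D, z) = -2*(sqrt(D**2 + z**2) - 1*2) = -2*(sqrt(D**2 + z**2) - 2) = -2*(-2 + sqrt(D**2 + z**2)) = 4 - 2*sqrt(D**2 + z**2))
(335 + d(19, 4))**2 = (335 + (4 - 2*sqrt(19**2 + 4**2)))**2 = (335 + (4 - 2*sqrt(361 + 16)))**2 = (335 + (4 - 2*sqrt(377)))**2 = (339 - 2*sqrt(377))**2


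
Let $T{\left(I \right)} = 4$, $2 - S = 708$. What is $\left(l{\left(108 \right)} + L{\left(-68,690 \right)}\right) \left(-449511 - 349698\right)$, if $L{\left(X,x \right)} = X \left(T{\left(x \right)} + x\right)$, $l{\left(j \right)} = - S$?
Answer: $37152029574$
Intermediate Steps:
$S = -706$ ($S = 2 - 708 = -706$)
$l{\left(j \right)} = 706$ ($l{\left(j \right)} = \left(-1\right) \left(-706\right) = 706$)
$L{\left(X,x \right)} = X \left(4 + x\right)$
$\left(l{\left(108 \right)} + L{\left(-68,690 \right)}\right) \left(-449511 - 349698\right) = \left(706 - 68 \left(4 + 690\right)\right) \left(-449511 - 349698\right) = \left(706 - 47192\right) \left(-799209\right) = \left(-46486\right) \left(-799209\right) = 37152029574$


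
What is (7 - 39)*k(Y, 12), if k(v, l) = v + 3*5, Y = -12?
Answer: -96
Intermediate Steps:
k(v, l) = 15 + v (k(v, l) = v + 15 = 15 + v)
(7 - 39)*k(Y, 12) = (7 - 39)*(15 - 12) = -32*3 = -96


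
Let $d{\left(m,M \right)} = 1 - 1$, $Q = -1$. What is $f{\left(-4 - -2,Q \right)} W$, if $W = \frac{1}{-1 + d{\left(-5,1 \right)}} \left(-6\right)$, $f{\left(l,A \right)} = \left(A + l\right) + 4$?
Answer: $6$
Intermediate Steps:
$d{\left(m,M \right)} = 0$
$f{\left(l,A \right)} = 4 + A + l$
$W = 6$ ($W = \frac{1}{-1 + 0} \left(-6\right) = \frac{1}{-1} \left(-6\right) = \left(-1\right) \left(-6\right) = 6$)
$f{\left(-4 - -2,Q \right)} W = \left(4 - 1 - 2\right) 6 = 1 \cdot 6 = 6$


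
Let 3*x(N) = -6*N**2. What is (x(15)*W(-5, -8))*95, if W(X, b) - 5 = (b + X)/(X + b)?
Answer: -256500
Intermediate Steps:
W(X, b) = 6 (W(X, b) = 5 + (b + X)/(X + b) = 5 + (X + b)/(X + b) = 5 + 1 = 6)
x(N) = -2*N**2 (x(N) = (-6*N**2)/3 = -2*N**2)
(x(15)*W(-5, -8))*95 = (-2*15**2*6)*95 = (-2*225*6)*95 = -450*6*95 = -2700*95 = -256500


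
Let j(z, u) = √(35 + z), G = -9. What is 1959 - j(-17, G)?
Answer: 1959 - 3*√2 ≈ 1954.8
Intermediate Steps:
1959 - j(-17, G) = 1959 - √(35 - 17) = 1959 - √18 = 1959 - 3*√2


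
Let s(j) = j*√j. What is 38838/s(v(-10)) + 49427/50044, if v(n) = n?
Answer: 49427/50044 + 19419*I*√10/50 ≈ 0.98767 + 1228.2*I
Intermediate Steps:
s(j) = j^(3/2)
38838/s(v(-10)) + 49427/50044 = 38838/((-10)^(3/2)) + 49427/50044 = 38838/((-10*I*√10)) + 49427*(1/50044) = 38838*(I*√10/100) + 49427/50044 = 19419*I*√10/50 + 49427/50044 = 49427/50044 + 19419*I*√10/50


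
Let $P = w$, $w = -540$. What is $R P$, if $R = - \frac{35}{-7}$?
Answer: $-2700$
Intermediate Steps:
$P = -540$
$R = 5$ ($R = \left(-35\right) \left(- \frac{1}{7}\right) = 5$)
$R P = 5 \left(-540\right) = -2700$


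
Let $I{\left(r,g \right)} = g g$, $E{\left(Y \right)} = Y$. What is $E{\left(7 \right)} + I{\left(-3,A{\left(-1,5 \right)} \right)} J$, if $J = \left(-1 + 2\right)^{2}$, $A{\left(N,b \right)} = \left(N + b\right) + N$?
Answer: $16$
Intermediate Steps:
$A{\left(N,b \right)} = b + 2 N$
$J = 1$ ($J = 1^{2} = 1$)
$I{\left(r,g \right)} = g^{2}$
$E{\left(7 \right)} + I{\left(-3,A{\left(-1,5 \right)} \right)} J = 7 + \left(5 + 2 \left(-1\right)\right)^{2} \cdot 1 = 7 + \left(5 - 2\right)^{2} \cdot 1 = 7 + 3^{2} \cdot 1 = 7 + 9 \cdot 1 = 7 + 9 = 16$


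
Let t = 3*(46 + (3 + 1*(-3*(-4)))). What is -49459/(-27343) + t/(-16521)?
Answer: 270702790/150577901 ≈ 1.7978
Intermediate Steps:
t = 183 (t = 3*(46 + (3 + 1*12)) = 3*(46 + (3 + 12)) = 3*(46 + 15) = 3*61 = 183)
-49459/(-27343) + t/(-16521) = -49459/(-27343) + 183/(-16521) = -49459*(-1/27343) + 183*(-1/16521) = 49459/27343 - 61/5507 = 270702790/150577901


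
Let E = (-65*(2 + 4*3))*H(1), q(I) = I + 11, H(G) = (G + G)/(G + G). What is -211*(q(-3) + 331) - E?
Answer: -70619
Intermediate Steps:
H(G) = 1 (H(G) = (2*G)/((2*G)) = (2*G)*(1/(2*G)) = 1)
q(I) = 11 + I
E = -910 (E = -65*(2 + 4*3)*1 = -65*(2 + 12)*1 = -65*14*1 = -910*1 = -910)
-211*(q(-3) + 331) - E = -211*((11 - 3) + 331) - 1*(-910) = -211*(8 + 331) + 910 = -211*339 + 910 = -71529 + 910 = -70619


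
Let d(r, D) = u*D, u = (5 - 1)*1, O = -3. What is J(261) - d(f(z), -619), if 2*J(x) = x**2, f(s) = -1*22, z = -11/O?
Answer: 73073/2 ≈ 36537.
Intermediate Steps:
z = 11/3 (z = -11/(-3) = -11*(-1/3) = 11/3 ≈ 3.6667)
f(s) = -22
u = 4 (u = 4*1 = 4)
d(r, D) = 4*D
J(x) = x**2/2
J(261) - d(f(z), -619) = (1/2)*261**2 - 4*(-619) = (1/2)*68121 - 1*(-2476) = 68121/2 + 2476 = 73073/2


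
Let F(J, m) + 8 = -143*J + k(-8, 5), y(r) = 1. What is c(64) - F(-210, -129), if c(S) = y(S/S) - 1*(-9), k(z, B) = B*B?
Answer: -30037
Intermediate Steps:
k(z, B) = B²
F(J, m) = 17 - 143*J (F(J, m) = -8 + (-143*J + 5²) = -8 + (-143*J + 25) = -8 + (25 - 143*J) = 17 - 143*J)
c(S) = 10 (c(S) = 1 - 1*(-9) = 1 + 9 = 10)
c(64) - F(-210, -129) = 10 - (17 - 143*(-210)) = 10 - (17 + 30030) = 10 - 1*30047 = 10 - 30047 = -30037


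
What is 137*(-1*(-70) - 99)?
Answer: -3973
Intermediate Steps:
137*(-1*(-70) - 99) = 137*(70 - 99) = 137*(-29) = -3973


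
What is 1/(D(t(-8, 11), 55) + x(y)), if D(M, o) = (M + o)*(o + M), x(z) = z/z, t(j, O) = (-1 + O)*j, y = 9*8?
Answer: 1/626 ≈ 0.0015974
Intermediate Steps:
y = 72
t(j, O) = j*(-1 + O)
x(z) = 1
D(M, o) = (M + o)**2 (D(M, o) = (M + o)*(M + o) = (M + o)**2)
1/(D(t(-8, 11), 55) + x(y)) = 1/((-8*(-1 + 11) + 55)**2 + 1) = 1/((-8*10 + 55)**2 + 1) = 1/((-80 + 55)**2 + 1) = 1/((-25)**2 + 1) = 1/(625 + 1) = 1/626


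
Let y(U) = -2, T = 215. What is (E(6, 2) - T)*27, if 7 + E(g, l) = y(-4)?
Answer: -6048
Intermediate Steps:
E(g, l) = -9 (E(g, l) = -7 - 2 = -9)
(E(6, 2) - T)*27 = (-9 - 1*215)*27 = (-9 - 215)*27 = -224*27 = -6048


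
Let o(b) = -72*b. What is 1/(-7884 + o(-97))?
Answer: -1/900 ≈ -0.0011111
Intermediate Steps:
1/(-7884 + o(-97)) = 1/(-7884 - 72*(-97)) = 1/(-7884 + 6984) = 1/(-900) = -1/900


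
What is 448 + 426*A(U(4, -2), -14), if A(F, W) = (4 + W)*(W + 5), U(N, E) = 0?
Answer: 38788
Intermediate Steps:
A(F, W) = (4 + W)*(5 + W)
448 + 426*A(U(4, -2), -14) = 448 + 426*(20 + (-14)² + 9*(-14)) = 448 + 426*(20 + 196 - 126) = 448 + 426*90 = 448 + 38340 = 38788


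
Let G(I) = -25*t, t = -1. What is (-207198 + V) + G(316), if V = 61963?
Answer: -145210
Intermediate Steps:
G(I) = 25 (G(I) = -25*(-1) = 25)
(-207198 + V) + G(316) = (-207198 + 61963) + 25 = -145235 + 25 = -145210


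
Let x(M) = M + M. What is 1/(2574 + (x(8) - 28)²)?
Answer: 1/2718 ≈ 0.00036792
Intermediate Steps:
x(M) = 2*M
1/(2574 + (x(8) - 28)²) = 1/(2574 + (2*8 - 28)²) = 1/(2574 + (16 - 28)²) = 1/(2574 + (-12)²) = 1/(2574 + 144) = 1/2718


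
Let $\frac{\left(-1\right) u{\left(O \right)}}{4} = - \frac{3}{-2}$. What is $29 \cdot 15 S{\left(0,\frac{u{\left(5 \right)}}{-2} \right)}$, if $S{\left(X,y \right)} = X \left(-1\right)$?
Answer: $0$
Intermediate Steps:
$u{\left(O \right)} = -6$ ($u{\left(O \right)} = - 4 \left(- \frac{3}{-2}\right) = - 4 \left(\left(-3\right) \left(- \frac{1}{2}\right)\right) = \left(-4\right) \frac{3}{2} = -6$)
$S{\left(X,y \right)} = - X$
$29 \cdot 15 S{\left(0,\frac{u{\left(5 \right)}}{-2} \right)} = 29 \cdot 15 \left(\left(-1\right) 0\right) = 435 \cdot 0 = 0$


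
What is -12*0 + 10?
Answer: 10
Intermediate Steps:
-12*0 + 10 = 0 + 10 = 10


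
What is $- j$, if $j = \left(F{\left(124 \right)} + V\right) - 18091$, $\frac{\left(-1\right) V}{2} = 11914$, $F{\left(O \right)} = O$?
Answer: $41795$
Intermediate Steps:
$V = -23828$ ($V = \left(-2\right) 11914 = -23828$)
$j = -41795$ ($j = \left(124 - 23828\right) - 18091 = -23704 - 18091 = -41795$)
$- j = \left(-1\right) \left(-41795\right) = 41795$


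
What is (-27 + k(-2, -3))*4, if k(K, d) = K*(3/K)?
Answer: -96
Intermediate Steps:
k(K, d) = 3
(-27 + k(-2, -3))*4 = (-27 + 3)*4 = -24*4 = -96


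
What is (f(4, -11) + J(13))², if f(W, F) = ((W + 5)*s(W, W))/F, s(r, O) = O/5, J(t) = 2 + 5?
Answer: 121801/3025 ≈ 40.265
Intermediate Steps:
J(t) = 7
s(r, O) = O/5 (s(r, O) = O*(⅕) = O/5)
f(W, F) = W*(5 + W)/(5*F) (f(W, F) = ((W + 5)*(W/5))/F = ((5 + W)*(W/5))/F = (W*(5 + W)/5)/F = W*(5 + W)/(5*F))
(f(4, -11) + J(13))² = ((⅕)*4*(5 + 4)/(-11) + 7)² = ((⅕)*4*(-1/11)*9 + 7)² = (-36/55 + 7)² = (349/55)² = 121801/3025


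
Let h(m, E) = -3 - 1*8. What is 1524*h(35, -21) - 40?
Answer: -16804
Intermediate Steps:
h(m, E) = -11 (h(m, E) = -3 - 8 = -11)
1524*h(35, -21) - 40 = 1524*(-11) - 40 = -16764 - 40 = -16804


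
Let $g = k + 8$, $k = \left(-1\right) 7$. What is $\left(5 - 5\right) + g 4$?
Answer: $4$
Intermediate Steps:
$k = -7$
$g = 1$ ($g = -7 + 8 = 1$)
$\left(5 - 5\right) + g 4 = \left(5 - 5\right) + 1 \cdot 4 = \left(5 - 5\right) + 4 = 0 + 4 = 4$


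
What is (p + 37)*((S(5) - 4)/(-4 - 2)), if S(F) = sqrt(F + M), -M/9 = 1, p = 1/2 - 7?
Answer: 61/3 - 61*I/6 ≈ 20.333 - 10.167*I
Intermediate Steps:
p = -13/2 (p = 1/2 - 7 = -13/2 ≈ -6.5000)
M = -9 (M = -9*1 = -9)
S(F) = sqrt(-9 + F) (S(F) = sqrt(F - 9) = sqrt(-9 + F))
(p + 37)*((S(5) - 4)/(-4 - 2)) = (-13/2 + 37)*((sqrt(-9 + 5) - 4)/(-4 - 2)) = 61*((sqrt(-4) - 4)/(-6))/2 = 61*(-(2*I - 4)/6)/2 = 61*(-(-4 + 2*I)/6)/2 = 61*(2/3 - I/3)/2 = 61/3 - 61*I/6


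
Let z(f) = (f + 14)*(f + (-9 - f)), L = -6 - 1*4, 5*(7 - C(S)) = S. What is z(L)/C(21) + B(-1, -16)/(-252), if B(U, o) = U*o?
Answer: -814/63 ≈ -12.921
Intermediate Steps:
C(S) = 7 - S/5
L = -10 (L = -6 - 4 = -10)
z(f) = -126 - 9*f (z(f) = (14 + f)*(-9) = -126 - 9*f)
z(L)/C(21) + B(-1, -16)/(-252) = (-126 - 9*(-10))/(7 - ⅕*21) - 1*(-16)/(-252) = (-126 + 90)/(7 - 21/5) + 16*(-1/252) = -36/14/5 - 4/63 = -36*5/14 - 4/63 = -90/7 - 4/63 = -814/63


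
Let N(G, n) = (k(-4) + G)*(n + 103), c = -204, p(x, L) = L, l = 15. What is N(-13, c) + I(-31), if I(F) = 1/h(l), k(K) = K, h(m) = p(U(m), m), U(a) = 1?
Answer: 25756/15 ≈ 1717.1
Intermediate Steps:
h(m) = m
I(F) = 1/15
N(G, n) = (-4 + G)*(103 + n) (N(G, n) = (-4 + G)*(n + 103) = (-4 + G)*(103 + n))
N(-13, c) + I(-31) = (-412 - 4*(-204) + 103*(-13) - 13*(-204)) + 1/15 = (-412 + 816 - 1339 + 2652) + 1/15 = 1717 + 1/15 = 25756/15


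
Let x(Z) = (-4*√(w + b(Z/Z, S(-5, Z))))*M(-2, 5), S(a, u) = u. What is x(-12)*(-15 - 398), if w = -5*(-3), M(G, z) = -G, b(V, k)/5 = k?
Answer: 9912*I*√5 ≈ 22164.0*I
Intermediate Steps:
b(V, k) = 5*k
w = 15
x(Z) = -8*√(15 + 5*Z) (x(Z) = (-4*√(15 + 5*Z))*(-1*(-2)) = -4*√(15 + 5*Z)*2 = -8*√(15 + 5*Z))
x(-12)*(-15 - 398) = (-8*√(15 + 5*(-12)))*(-15 - 398) = -8*√(15 - 60)*(-413) = -24*I*√5*(-413) = 9912*I*√5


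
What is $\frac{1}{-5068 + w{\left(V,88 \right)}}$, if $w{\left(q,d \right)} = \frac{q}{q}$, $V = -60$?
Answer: $- \frac{1}{5067} \approx -0.00019736$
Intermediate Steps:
$w{\left(q,d \right)} = 1$
$\frac{1}{-5068 + w{\left(V,88 \right)}} = \frac{1}{-5068 + 1} = \frac{1}{-5067} = - \frac{1}{5067}$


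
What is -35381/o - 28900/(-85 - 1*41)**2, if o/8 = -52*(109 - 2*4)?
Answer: -163138411/166761504 ≈ -0.97827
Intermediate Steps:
o = -42016 (o = 8*(-52*(109 - 2*4)) = 8*(-52*(109 - 8)) = 8*(-52*101) = 8*(-5252) = -42016)
-35381/o - 28900/(-85 - 1*41)**2 = -35381/(-42016) - 28900/(-85 - 1*41)**2 = -35381*(-1/42016) - 28900/(-85 - 41)**2 = 35381/42016 - 28900/((-126)**2) = 35381/42016 - 28900/15876 = 35381/42016 - 28900*1/15876 = 35381/42016 - 7225/3969 = -163138411/166761504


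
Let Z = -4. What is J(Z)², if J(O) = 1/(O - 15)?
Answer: 1/361 ≈ 0.0027701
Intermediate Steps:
J(O) = 1/(-15 + O)
J(Z)² = (1/(-15 - 4))² = (1/(-19))² = (-1/19)² = 1/361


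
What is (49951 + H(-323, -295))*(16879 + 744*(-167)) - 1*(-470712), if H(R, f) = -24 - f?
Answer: -5391815206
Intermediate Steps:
(49951 + H(-323, -295))*(16879 + 744*(-167)) - 1*(-470712) = (49951 + (-24 - 1*(-295)))*(16879 + 744*(-167)) - 1*(-470712) = (49951 + (-24 + 295))*(16879 - 124248) + 470712 = (49951 + 271)*(-107369) + 470712 = 50222*(-107369) + 470712 = -5392285918 + 470712 = -5391815206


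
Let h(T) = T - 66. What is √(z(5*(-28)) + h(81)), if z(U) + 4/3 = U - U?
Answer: √123/3 ≈ 3.6968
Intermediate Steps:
h(T) = -66 + T
z(U) = -4/3 (z(U) = -4/3 + (U - U) = -4/3 + 0 = -4/3)
√(z(5*(-28)) + h(81)) = √(-4/3 + (-66 + 81)) = √(-4/3 + 15) = √(41/3) = √123/3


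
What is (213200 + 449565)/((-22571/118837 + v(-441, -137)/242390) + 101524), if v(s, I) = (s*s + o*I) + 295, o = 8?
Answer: 1909087983348895/292440625662079 ≈ 6.5281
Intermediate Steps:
v(s, I) = 295 + s² + 8*I (v(s, I) = (s*s + 8*I) + 295 = (s² + 8*I) + 295 = 295 + s² + 8*I)
(213200 + 449565)/((-22571/118837 + v(-441, -137)/242390) + 101524) = (213200 + 449565)/((-22571/118837 + (295 + (-441)² + 8*(-137))/242390) + 101524) = 662765/((-22571*1/118837 + (295 + 194481 - 1096)*(1/242390)) + 101524) = 662765/((-22571/118837 + 193680*(1/242390)) + 101524) = 662765/((-22571/118837 + 19368/24239) + 101524) = 662765/(1754536547/2880490043 + 101524) = 662765/(292440625662079/2880490043) = 662765*(2880490043/292440625662079) = 1909087983348895/292440625662079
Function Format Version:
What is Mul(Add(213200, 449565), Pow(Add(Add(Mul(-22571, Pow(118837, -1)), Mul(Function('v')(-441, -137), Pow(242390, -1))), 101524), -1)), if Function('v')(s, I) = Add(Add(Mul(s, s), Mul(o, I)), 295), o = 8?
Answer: Rational(1909087983348895, 292440625662079) ≈ 6.5281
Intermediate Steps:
Function('v')(s, I) = Add(295, Pow(s, 2), Mul(8, I)) (Function('v')(s, I) = Add(Add(Mul(s, s), Mul(8, I)), 295) = Add(Add(Pow(s, 2), Mul(8, I)), 295) = Add(295, Pow(s, 2), Mul(8, I)))
Mul(Add(213200, 449565), Pow(Add(Add(Mul(-22571, Pow(118837, -1)), Mul(Function('v')(-441, -137), Pow(242390, -1))), 101524), -1)) = Mul(Add(213200, 449565), Pow(Add(Add(Mul(-22571, Pow(118837, -1)), Mul(Add(295, Pow(-441, 2), Mul(8, -137)), Pow(242390, -1))), 101524), -1)) = Mul(662765, Pow(Add(Add(Mul(-22571, Rational(1, 118837)), Mul(Add(295, 194481, -1096), Rational(1, 242390))), 101524), -1)) = Mul(662765, Pow(Add(Add(Rational(-22571, 118837), Mul(193680, Rational(1, 242390))), 101524), -1)) = Mul(662765, Pow(Add(Add(Rational(-22571, 118837), Rational(19368, 24239)), 101524), -1)) = Mul(662765, Pow(Add(Rational(1754536547, 2880490043), 101524), -1)) = Mul(662765, Pow(Rational(292440625662079, 2880490043), -1)) = Mul(662765, Rational(2880490043, 292440625662079)) = Rational(1909087983348895, 292440625662079)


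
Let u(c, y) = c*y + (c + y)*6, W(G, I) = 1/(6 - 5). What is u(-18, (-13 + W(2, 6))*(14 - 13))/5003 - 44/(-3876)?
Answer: 89917/4847907 ≈ 0.018548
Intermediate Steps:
W(G, I) = 1 (W(G, I) = 1/1 = 1)
u(c, y) = 6*c + 6*y + c*y (u(c, y) = c*y + (6*c + 6*y) = 6*c + 6*y + c*y)
u(-18, (-13 + W(2, 6))*(14 - 13))/5003 - 44/(-3876) = (6*(-18) + 6*((-13 + 1)*(14 - 13)) - 18*(-13 + 1)*(14 - 13))/5003 - 44/(-3876) = (-108 + 6*(-12*1) - (-216))*(1/5003) - 44*(-1/3876) = (-108 + 6*(-12) - 18*(-12))*(1/5003) + 11/969 = (-108 - 72 + 216)*(1/5003) + 11/969 = 36*(1/5003) + 11/969 = 36/5003 + 11/969 = 89917/4847907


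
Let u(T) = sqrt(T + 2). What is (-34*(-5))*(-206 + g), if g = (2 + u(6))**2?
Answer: -32980 + 1360*sqrt(2) ≈ -31057.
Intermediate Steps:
u(T) = sqrt(2 + T)
g = (2 + 2*sqrt(2))**2 (g = (2 + sqrt(2 + 6))**2 = (2 + sqrt(8))**2 = (2 + 2*sqrt(2))**2 ≈ 23.314)
(-34*(-5))*(-206 + g) = (-34*(-5))*(-206 + (12 + 8*sqrt(2))) = 170*(-194 + 8*sqrt(2)) = -32980 + 1360*sqrt(2)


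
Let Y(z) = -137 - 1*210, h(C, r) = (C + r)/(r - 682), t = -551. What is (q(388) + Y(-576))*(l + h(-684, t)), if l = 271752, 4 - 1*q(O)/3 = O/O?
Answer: -113254150438/1233 ≈ -9.1853e+7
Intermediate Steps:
q(O) = 9 (q(O) = 12 - 3*O/O = 12 - 3*1 = 12 - 3 = 9)
h(C, r) = (C + r)/(-682 + r)
Y(z) = -347 (Y(z) = -137 - 210 = -347)
(q(388) + Y(-576))*(l + h(-684, t)) = (9 - 347)*(271752 + (-684 - 551)/(-682 - 551)) = -338*(271752 - 1235/(-1233)) = -338*(271752 - 1/1233*(-1235)) = -338*(271752 + 1235/1233) = -338*335071451/1233 = -113254150438/1233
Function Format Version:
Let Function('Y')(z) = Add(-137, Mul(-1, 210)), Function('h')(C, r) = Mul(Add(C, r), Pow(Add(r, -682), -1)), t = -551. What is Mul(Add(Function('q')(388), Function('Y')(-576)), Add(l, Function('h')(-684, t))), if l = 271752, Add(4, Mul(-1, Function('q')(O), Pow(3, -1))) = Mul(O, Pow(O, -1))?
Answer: Rational(-113254150438, 1233) ≈ -9.1853e+7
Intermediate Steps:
Function('q')(O) = 9 (Function('q')(O) = Add(12, Mul(-3, Mul(O, Pow(O, -1)))) = Add(12, Mul(-3, 1)) = Add(12, -3) = 9)
Function('h')(C, r) = Mul(Pow(Add(-682, r), -1), Add(C, r)) (Function('h')(C, r) = Mul(Add(C, r), Pow(Add(-682, r), -1)) = Mul(Pow(Add(-682, r), -1), Add(C, r)))
Function('Y')(z) = -347 (Function('Y')(z) = Add(-137, -210) = -347)
Mul(Add(Function('q')(388), Function('Y')(-576)), Add(l, Function('h')(-684, t))) = Mul(Add(9, -347), Add(271752, Mul(Pow(Add(-682, -551), -1), Add(-684, -551)))) = Mul(-338, Add(271752, Mul(Pow(-1233, -1), -1235))) = Mul(-338, Add(271752, Mul(Rational(-1, 1233), -1235))) = Mul(-338, Add(271752, Rational(1235, 1233))) = Mul(-338, Rational(335071451, 1233)) = Rational(-113254150438, 1233)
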